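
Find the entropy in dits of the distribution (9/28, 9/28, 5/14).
0.4766 dits

Shannon entropy is H(X) = -Σ p(x) log p(x).

For P = (9/28, 9/28, 5/14):
H = -9/28 × log_10(9/28) -9/28 × log_10(9/28) -5/14 × log_10(5/14)
H = 0.4766 dits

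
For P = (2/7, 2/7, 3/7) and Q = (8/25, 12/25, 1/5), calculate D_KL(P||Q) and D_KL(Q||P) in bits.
D_KL(P||Q) = 0.2107, D_KL(Q||P) = 0.1917

KL divergence is not symmetric: D_KL(P||Q) ≠ D_KL(Q||P) in general.

D_KL(P||Q) = 0.2107 bits
D_KL(Q||P) = 0.1917 bits

No, they are not equal!

This asymmetry is why KL divergence is not a true distance metric.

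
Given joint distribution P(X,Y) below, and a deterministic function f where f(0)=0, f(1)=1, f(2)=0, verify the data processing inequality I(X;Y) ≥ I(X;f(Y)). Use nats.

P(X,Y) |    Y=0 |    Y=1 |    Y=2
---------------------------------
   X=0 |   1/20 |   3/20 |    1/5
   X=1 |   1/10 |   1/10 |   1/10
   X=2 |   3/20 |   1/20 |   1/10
I(X;Y) = 0.0662, I(X;f(Y)) = 0.0201, inequality holds: 0.0662 ≥ 0.0201

Data Processing Inequality: For any Markov chain X → Y → Z, we have I(X;Y) ≥ I(X;Z).

Here Z = f(Y) is a deterministic function of Y, forming X → Y → Z.

Original I(X;Y) = 0.0662 nats

After applying f:
P(X,Z) where Z=f(Y):
- P(X,Z=0) = P(X,Y=0) + P(X,Y=2)
- P(X,Z=1) = P(X,Y=1)

I(X;Z) = I(X;f(Y)) = 0.0201 nats

Verification: 0.0662 ≥ 0.0201 ✓

Information cannot be created by processing; the function f can only lose information about X.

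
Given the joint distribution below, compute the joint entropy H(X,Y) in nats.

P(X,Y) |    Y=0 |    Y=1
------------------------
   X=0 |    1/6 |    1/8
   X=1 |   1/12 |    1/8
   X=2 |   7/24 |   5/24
1.7117 nats

Joint entropy is H(X,Y) = -Σ_{x,y} p(x,y) log p(x,y).

Summing over all non-zero entries:
H(X,Y) = -[1/6·log_e(1/6) + 1/8·log_e(1/8) + 1/12·log_e(1/12) + 1/8·log_e(1/8) + 7/24·log_e(7/24) + 5/24·log_e(5/24)]
H(X,Y) = 1.7117 nats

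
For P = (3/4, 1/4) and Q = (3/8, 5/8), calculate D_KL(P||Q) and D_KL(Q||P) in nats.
D_KL(P||Q) = 0.2908, D_KL(Q||P) = 0.3128

KL divergence is not symmetric: D_KL(P||Q) ≠ D_KL(Q||P) in general.

D_KL(P||Q) = 0.2908 nats
D_KL(Q||P) = 0.3128 nats

No, they are not equal!

This asymmetry is why KL divergence is not a true distance metric.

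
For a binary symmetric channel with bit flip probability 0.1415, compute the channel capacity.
0.4118 bits

For a binary symmetric channel (BSC) with error probability p:
Capacity C = 1 - H(p) bits per symbol

where H(p) = -p log₂(p) - (1-p) log₂(1-p) is the binary entropy function.

H(0.1415) = 0.5882 bits
C = 1 - 0.5882 = 0.4118 bits per symbol

This means we can reliably transmit up to 0.4118 bits of information per channel use.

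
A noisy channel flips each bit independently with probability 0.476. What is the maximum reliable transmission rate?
0.0017 bits

For a binary symmetric channel (BSC) with error probability p:
Capacity C = 1 - H(p) bits per symbol

where H(p) = -p log₂(p) - (1-p) log₂(1-p) is the binary entropy function.

H(0.476) = 0.9983 bits
C = 1 - 0.9983 = 0.0017 bits per symbol

This means we can reliably transmit up to 0.0017 bits of information per channel use.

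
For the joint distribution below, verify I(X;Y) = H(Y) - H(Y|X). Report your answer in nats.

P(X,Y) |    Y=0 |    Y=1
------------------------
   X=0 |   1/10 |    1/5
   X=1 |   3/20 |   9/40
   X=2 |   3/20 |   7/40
I(X;Y) = 0.0054 nats

Mutual information has multiple equivalent forms:
- I(X;Y) = H(X) - H(X|Y)
- I(X;Y) = H(Y) - H(Y|X)
- I(X;Y) = H(X) + H(Y) - H(X,Y)

Computing all quantities:
H(X) = 1.0943, H(Y) = 0.6730, H(X,Y) = 1.7619
H(X|Y) = 1.0889, H(Y|X) = 0.6676

Verification:
H(X) - H(X|Y) = 1.0943 - 1.0889 = 0.0054
H(Y) - H(Y|X) = 0.6730 - 0.6676 = 0.0054
H(X) + H(Y) - H(X,Y) = 1.0943 + 0.6730 - 1.7619 = 0.0054

All forms give I(X;Y) = 0.0054 nats. ✓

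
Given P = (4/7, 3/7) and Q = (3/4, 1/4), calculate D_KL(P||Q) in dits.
0.0328 dits

KL divergence: D_KL(P||Q) = Σ p(x) log(p(x)/q(x))

Computing term by term:
  x=0: 4/7 × log_10[(4/7)/(3/4)] = 4/7 × -0.1181 = -0.0675
  x=1: 3/7 × log_10[(3/7)/(1/4)] = 3/7 × 0.2341 = 0.1003

D_KL(P||Q) = 0.0328 dits

Note: KL divergence is always non-negative and equals 0 iff P = Q.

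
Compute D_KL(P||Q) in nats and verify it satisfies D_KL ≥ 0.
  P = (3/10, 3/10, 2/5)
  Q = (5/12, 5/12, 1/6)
0.1531 nats

KL divergence satisfies the Gibbs inequality: D_KL(P||Q) ≥ 0 for all distributions P, Q.

D_KL(P||Q) = Σ p(x) log(p(x)/q(x))
Term by term:
  x=0: 3/10 × log_e[(3/10)/(5/12)] = -0.0986
  x=1: 3/10 × log_e[(3/10)/(5/12)] = -0.0986
  x=2: 2/5 × log_e[(2/5)/(1/6)] = 0.3502
D_KL(P||Q) = 0.1531 nats

D_KL(P||Q) = 0.1531 ≥ 0 ✓

This non-negativity is a fundamental property: relative entropy cannot be negative because it measures how different Q is from P.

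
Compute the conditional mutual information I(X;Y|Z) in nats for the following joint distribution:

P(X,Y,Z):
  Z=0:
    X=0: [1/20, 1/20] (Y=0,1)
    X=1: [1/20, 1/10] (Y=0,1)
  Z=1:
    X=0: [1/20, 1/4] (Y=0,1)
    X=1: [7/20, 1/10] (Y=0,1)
0.1481 nats

Conditional mutual information: I(X;Y|Z) = H(X|Z) + H(Y|Z) - H(X,Y|Z)

H(Z) = 0.5623
H(X,Z) = 1.2353 → H(X|Z) = 0.6730
H(Y,Z) = 1.2488 → H(Y|Z) = 0.6864
H(X,Y,Z) = 1.7737 → H(X,Y|Z) = 1.2113

I(X;Y|Z) = 0.6730 + 0.6864 - 1.2113 = 0.1481 nats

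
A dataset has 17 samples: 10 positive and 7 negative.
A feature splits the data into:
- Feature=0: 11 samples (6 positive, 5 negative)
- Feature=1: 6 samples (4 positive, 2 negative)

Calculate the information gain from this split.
0.0101 bits

Information Gain = H(Y) - H(Y|Feature)

Before split:
P(positive) = 10/17 = 0.5882
H(Y) = 0.9774 bits

After split:
Feature=0: H = 0.9940 bits (weight = 11/17)
Feature=1: H = 0.9183 bits (weight = 6/17)
H(Y|Feature) = (11/17)×0.9940 + (6/17)×0.9183 = 0.9673 bits

Information Gain = 0.9774 - 0.9673 = 0.0101 bits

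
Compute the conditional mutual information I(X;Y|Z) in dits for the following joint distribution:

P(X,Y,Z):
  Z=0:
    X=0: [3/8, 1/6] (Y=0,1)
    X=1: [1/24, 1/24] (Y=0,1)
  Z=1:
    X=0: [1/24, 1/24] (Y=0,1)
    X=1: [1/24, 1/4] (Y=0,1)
0.0117 dits

Conditional mutual information: I(X;Y|Z) = H(X|Z) + H(Y|Z) - H(X,Y|Z)

H(Z) = 0.2873
H(X,Z) = 0.4802 → H(X|Z) = 0.1929
H(Y,Z) = 0.5464 → H(Y|Z) = 0.2590
H(X,Y,Z) = 0.7275 → H(X,Y|Z) = 0.4402

I(X;Y|Z) = 0.1929 + 0.2590 - 0.4402 = 0.0117 dits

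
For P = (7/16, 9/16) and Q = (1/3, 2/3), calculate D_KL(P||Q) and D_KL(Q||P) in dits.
D_KL(P||Q) = 0.0102, D_KL(Q||P) = 0.0098

KL divergence is not symmetric: D_KL(P||Q) ≠ D_KL(Q||P) in general.

D_KL(P||Q) = 0.0102 dits
D_KL(Q||P) = 0.0098 dits

No, they are not equal!

This asymmetry is why KL divergence is not a true distance metric.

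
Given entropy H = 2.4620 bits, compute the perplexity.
5.5098

Perplexity is 2^H (or exp(H) for natural log).

H = 2.4620 bits
Perplexity = 2^2.4620 = 5.5098

Interpretation: The model's uncertainty is equivalent to choosing uniformly among 5.5 options.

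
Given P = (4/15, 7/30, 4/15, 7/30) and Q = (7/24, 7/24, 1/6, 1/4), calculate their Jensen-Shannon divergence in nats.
0.0079 nats

Jensen-Shannon divergence is:
JSD(P||Q) = 0.5 × D_KL(P||M) + 0.5 × D_KL(Q||M)
where M = 0.5 × (P + Q) is the mixture distribution.

M = 0.5 × (4/15, 7/30, 4/15, 7/30) + 0.5 × (7/24, 7/24, 1/6, 1/4) = (0.279167, 0.2625, 0.216667, 0.241667)

D_KL(P||M) = 0.0075 nats
D_KL(Q||M) = 0.0083 nats

JSD(P||Q) = 0.5 × 0.0075 + 0.5 × 0.0083 = 0.0079 nats

Unlike KL divergence, JSD is symmetric and bounded: 0 ≤ JSD ≤ log(2).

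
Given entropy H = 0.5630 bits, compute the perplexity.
1.4773

Perplexity is 2^H (or exp(H) for natural log).

H = 0.5630 bits
Perplexity = 2^0.5630 = 1.4773

Interpretation: The model's uncertainty is equivalent to choosing uniformly among 1.5 options.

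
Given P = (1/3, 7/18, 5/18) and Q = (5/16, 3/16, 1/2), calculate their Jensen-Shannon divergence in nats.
0.0342 nats

Jensen-Shannon divergence is:
JSD(P||Q) = 0.5 × D_KL(P||M) + 0.5 × D_KL(Q||M)
where M = 0.5 × (P + Q) is the mixture distribution.

M = 0.5 × (1/3, 7/18, 5/18) + 0.5 × (5/16, 3/16, 1/2) = (0.322917, 0.288194, 7/18)

D_KL(P||M) = 0.0337 nats
D_KL(Q||M) = 0.0348 nats

JSD(P||Q) = 0.5 × 0.0337 + 0.5 × 0.0348 = 0.0342 nats

Unlike KL divergence, JSD is symmetric and bounded: 0 ≤ JSD ≤ log(2).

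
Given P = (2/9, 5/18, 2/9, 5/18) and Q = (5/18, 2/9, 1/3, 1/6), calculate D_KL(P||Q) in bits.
0.0926 bits

KL divergence: D_KL(P||Q) = Σ p(x) log(p(x)/q(x))

Computing term by term:
  x=0: 2/9 × log_2[(2/9)/(5/18)] = 2/9 × -0.3219 = -0.0715
  x=1: 5/18 × log_2[(5/18)/(2/9)] = 5/18 × 0.3219 = 0.0894
  x=2: 2/9 × log_2[(2/9)/(1/3)] = 2/9 × -0.5850 = -0.1300
  x=3: 5/18 × log_2[(5/18)/(1/6)] = 5/18 × 0.7370 = 0.2047

D_KL(P||Q) = 0.0926 bits

Note: KL divergence is always non-negative and equals 0 iff P = Q.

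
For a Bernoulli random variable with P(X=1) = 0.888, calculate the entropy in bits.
0.5059 bits

The binary entropy function is:
H(p) = -p log(p) - (1-p) log(1-p)

H(0.888) = -0.888 × log_2(0.888) - 0.112 × log_2(0.112)
H(0.888) = 0.5059 bits

Note: Binary entropy is maximized at p=0.5 (H=1 bit) and minimized at p=0 or p=1 (H=0).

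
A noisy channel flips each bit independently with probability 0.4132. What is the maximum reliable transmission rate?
0.0218 bits

For a binary symmetric channel (BSC) with error probability p:
Capacity C = 1 - H(p) bits per symbol

where H(p) = -p log₂(p) - (1-p) log₂(1-p) is the binary entropy function.

H(0.4132) = 0.9782 bits
C = 1 - 0.9782 = 0.0218 bits per symbol

This means we can reliably transmit up to 0.0218 bits of information per channel use.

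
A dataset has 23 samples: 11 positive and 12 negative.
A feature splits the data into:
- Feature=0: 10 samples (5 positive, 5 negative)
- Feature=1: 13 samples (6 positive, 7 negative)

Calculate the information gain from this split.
0.0011 bits

Information Gain = H(Y) - H(Y|Feature)

Before split:
P(positive) = 11/23 = 0.4783
H(Y) = 0.9986 bits

After split:
Feature=0: H = 1.0000 bits (weight = 10/23)
Feature=1: H = 0.9957 bits (weight = 13/23)
H(Y|Feature) = (10/23)×1.0000 + (13/23)×0.9957 = 0.9976 bits

Information Gain = 0.9986 - 0.9976 = 0.0011 bits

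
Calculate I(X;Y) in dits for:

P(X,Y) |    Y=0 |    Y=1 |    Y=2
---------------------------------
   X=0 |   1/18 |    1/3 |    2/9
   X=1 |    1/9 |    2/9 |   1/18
0.0214 dits

Mutual information: I(X;Y) = H(X) + H(Y) - H(X,Y)

Marginals:
P(X) = (11/18, 7/18), H(X) = 0.2902 dits
P(Y) = (1/6, 5/9, 5/18), H(Y) = 0.4260 dits

Joint entropy: H(X,Y) = 0.6949 dits

I(X;Y) = 0.2902 + 0.4260 - 0.6949 = 0.0214 dits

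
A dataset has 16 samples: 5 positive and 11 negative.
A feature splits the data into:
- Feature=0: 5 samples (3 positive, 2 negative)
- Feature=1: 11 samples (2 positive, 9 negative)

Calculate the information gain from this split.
0.1223 bits

Information Gain = H(Y) - H(Y|Feature)

Before split:
P(positive) = 5/16 = 0.3125
H(Y) = 0.8960 bits

After split:
Feature=0: H = 0.9710 bits (weight = 5/16)
Feature=1: H = 0.6840 bits (weight = 11/16)
H(Y|Feature) = (5/16)×0.9710 + (11/16)×0.6840 = 0.7737 bits

Information Gain = 0.8960 - 0.7737 = 0.1223 bits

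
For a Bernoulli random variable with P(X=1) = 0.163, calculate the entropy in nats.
0.4446 nats

The binary entropy function is:
H(p) = -p log(p) - (1-p) log(1-p)

H(0.163) = -0.163 × log_e(0.163) - 0.837 × log_e(0.837)
H(0.163) = 0.4446 nats

Note: Binary entropy is maximized at p=0.5 (H=1 bit) and minimized at p=0 or p=1 (H=0).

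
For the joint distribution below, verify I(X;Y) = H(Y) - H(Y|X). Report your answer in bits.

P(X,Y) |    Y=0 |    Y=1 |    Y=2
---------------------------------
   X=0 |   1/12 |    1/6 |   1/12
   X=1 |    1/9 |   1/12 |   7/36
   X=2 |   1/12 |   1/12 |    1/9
I(X;Y) = 0.0547 bits

Mutual information has multiple equivalent forms:
- I(X;Y) = H(X) - H(X|Y)
- I(X;Y) = H(Y) - H(Y|X)
- I(X;Y) = H(X) + H(Y) - H(X,Y)

Computing all quantities:
H(X) = 1.5715, H(Y) = 1.5715, H(X,Y) = 3.0884
H(X|Y) = 1.5168, H(Y|X) = 1.5168

Verification:
H(X) - H(X|Y) = 1.5715 - 1.5168 = 0.0547
H(Y) - H(Y|X) = 1.5715 - 1.5168 = 0.0547
H(X) + H(Y) - H(X,Y) = 1.5715 + 1.5715 - 3.0884 = 0.0547

All forms give I(X;Y) = 0.0547 bits. ✓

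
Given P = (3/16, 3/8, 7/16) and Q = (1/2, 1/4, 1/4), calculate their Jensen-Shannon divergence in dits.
0.0244 dits

Jensen-Shannon divergence is:
JSD(P||Q) = 0.5 × D_KL(P||M) + 0.5 × D_KL(Q||M)
where M = 0.5 × (P + Q) is the mixture distribution.

M = 0.5 × (3/16, 3/8, 7/16) + 0.5 × (1/2, 1/4, 1/4) = (11/32, 5/16, 11/32)

D_KL(P||M) = 0.0262 dits
D_KL(Q||M) = 0.0226 dits

JSD(P||Q) = 0.5 × 0.0262 + 0.5 × 0.0226 = 0.0244 dits

Unlike KL divergence, JSD is symmetric and bounded: 0 ≤ JSD ≤ log(2).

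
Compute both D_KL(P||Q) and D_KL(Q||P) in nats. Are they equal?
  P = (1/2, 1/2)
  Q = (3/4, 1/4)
D_KL(P||Q) = 0.1438, D_KL(Q||P) = 0.1308

KL divergence is not symmetric: D_KL(P||Q) ≠ D_KL(Q||P) in general.

D_KL(P||Q) = 0.1438 nats
D_KL(Q||P) = 0.1308 nats

No, they are not equal!

This asymmetry is why KL divergence is not a true distance metric.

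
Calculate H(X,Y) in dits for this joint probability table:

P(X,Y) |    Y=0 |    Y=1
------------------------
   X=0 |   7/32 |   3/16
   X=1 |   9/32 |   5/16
0.5935 dits

Joint entropy is H(X,Y) = -Σ_{x,y} p(x,y) log p(x,y).

Summing over all non-zero entries:
H(X,Y) = -[7/32·log_10(7/32) + 3/16·log_10(3/16) + 9/32·log_10(9/32) + 5/16·log_10(5/16)]
H(X,Y) = 0.5935 dits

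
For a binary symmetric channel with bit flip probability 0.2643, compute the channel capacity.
0.1668 bits

For a binary symmetric channel (BSC) with error probability p:
Capacity C = 1 - H(p) bits per symbol

where H(p) = -p log₂(p) - (1-p) log₂(1-p) is the binary entropy function.

H(0.2643) = 0.8332 bits
C = 1 - 0.8332 = 0.1668 bits per symbol

This means we can reliably transmit up to 0.1668 bits of information per channel use.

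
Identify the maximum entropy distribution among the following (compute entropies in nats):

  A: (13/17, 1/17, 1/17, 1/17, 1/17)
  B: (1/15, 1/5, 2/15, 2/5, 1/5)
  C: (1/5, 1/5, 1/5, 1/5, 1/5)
C

For a discrete distribution over n outcomes, entropy is maximized by the uniform distribution.

Computing entropies:
H(A) = 0.8718 nats
H(B) = 1.4595 nats
H(C) = 1.6094 nats

The uniform distribution (where all probabilities equal 1/5) achieves the maximum entropy of log_e(5) = 1.6094 nats.

Distribution C has the highest entropy.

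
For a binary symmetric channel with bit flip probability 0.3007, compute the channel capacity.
0.1179 bits

For a binary symmetric channel (BSC) with error probability p:
Capacity C = 1 - H(p) bits per symbol

where H(p) = -p log₂(p) - (1-p) log₂(1-p) is the binary entropy function.

H(0.3007) = 0.8821 bits
C = 1 - 0.8821 = 0.1179 bits per symbol

This means we can reliably transmit up to 0.1179 bits of information per channel use.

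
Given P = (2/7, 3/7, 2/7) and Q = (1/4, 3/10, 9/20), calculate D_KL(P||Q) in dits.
0.0266 dits

KL divergence: D_KL(P||Q) = Σ p(x) log(p(x)/q(x))

Computing term by term:
  x=0: 2/7 × log_10[(2/7)/(1/4)] = 2/7 × 0.0580 = 0.0166
  x=1: 3/7 × log_10[(3/7)/(3/10)] = 3/7 × 0.1549 = 0.0664
  x=2: 2/7 × log_10[(2/7)/(9/20)] = 2/7 × -0.1973 = -0.0564

D_KL(P||Q) = 0.0266 dits

Note: KL divergence is always non-negative and equals 0 iff P = Q.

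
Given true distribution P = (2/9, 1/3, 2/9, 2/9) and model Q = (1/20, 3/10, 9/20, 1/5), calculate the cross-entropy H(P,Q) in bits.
2.3114 bits

Cross-entropy: H(P,Q) = -Σ p(x) log q(x)

Alternatively: H(P,Q) = H(P) + D_KL(P||Q)
H(P) = 1.9749 bits
D_KL(P||Q) = 0.3365 bits

H(P,Q) = 1.9749 + 0.3365 = 2.3114 bits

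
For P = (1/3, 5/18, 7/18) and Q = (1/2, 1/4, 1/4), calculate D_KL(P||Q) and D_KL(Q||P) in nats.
D_KL(P||Q) = 0.0659, D_KL(Q||P) = 0.0659

KL divergence is not symmetric: D_KL(P||Q) ≠ D_KL(Q||P) in general.

D_KL(P||Q) = 0.0659 nats
D_KL(Q||P) = 0.0659 nats

In this case they happen to be equal (to 4 decimal places).

This asymmetry is why KL divergence is not a true distance metric.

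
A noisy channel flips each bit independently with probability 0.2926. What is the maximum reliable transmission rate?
0.1279 bits

For a binary symmetric channel (BSC) with error probability p:
Capacity C = 1 - H(p) bits per symbol

where H(p) = -p log₂(p) - (1-p) log₂(1-p) is the binary entropy function.

H(0.2926) = 0.8721 bits
C = 1 - 0.8721 = 0.1279 bits per symbol

This means we can reliably transmit up to 0.1279 bits of information per channel use.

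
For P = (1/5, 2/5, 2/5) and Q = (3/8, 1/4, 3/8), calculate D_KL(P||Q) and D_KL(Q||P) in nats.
D_KL(P||Q) = 0.0881, D_KL(Q||P) = 0.0940

KL divergence is not symmetric: D_KL(P||Q) ≠ D_KL(Q||P) in general.

D_KL(P||Q) = 0.0881 nats
D_KL(Q||P) = 0.0940 nats

No, they are not equal!

This asymmetry is why KL divergence is not a true distance metric.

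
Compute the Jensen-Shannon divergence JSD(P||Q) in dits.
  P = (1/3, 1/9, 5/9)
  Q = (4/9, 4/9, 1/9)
0.0601 dits

Jensen-Shannon divergence is:
JSD(P||Q) = 0.5 × D_KL(P||M) + 0.5 × D_KL(Q||M)
where M = 0.5 × (P + Q) is the mixture distribution.

M = 0.5 × (1/3, 1/9, 5/9) + 0.5 × (4/9, 4/9, 1/9) = (7/18, 5/18, 1/3)

D_KL(P||M) = 0.0567 dits
D_KL(Q||M) = 0.0635 dits

JSD(P||Q) = 0.5 × 0.0567 + 0.5 × 0.0635 = 0.0601 dits

Unlike KL divergence, JSD is symmetric and bounded: 0 ≤ JSD ≤ log(2).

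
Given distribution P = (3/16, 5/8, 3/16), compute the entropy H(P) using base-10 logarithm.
0.4002 dits

Shannon entropy is H(X) = -Σ p(x) log p(x).

For P = (3/16, 5/8, 3/16):
H = -3/16 × log_10(3/16) -5/8 × log_10(5/8) -3/16 × log_10(3/16)
H = 0.4002 dits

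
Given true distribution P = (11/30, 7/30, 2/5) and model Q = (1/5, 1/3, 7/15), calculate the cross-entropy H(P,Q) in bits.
1.6610 bits

Cross-entropy: H(P,Q) = -Σ p(x) log q(x)

Alternatively: H(P,Q) = H(P) + D_KL(P||Q)
H(P) = 1.5494 bits
D_KL(P||Q) = 0.1116 bits

H(P,Q) = 1.5494 + 0.1116 = 1.6610 bits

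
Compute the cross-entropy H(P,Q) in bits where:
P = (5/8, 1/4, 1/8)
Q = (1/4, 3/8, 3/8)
1.7806 bits

Cross-entropy: H(P,Q) = -Σ p(x) log q(x)

Alternatively: H(P,Q) = H(P) + D_KL(P||Q)
H(P) = 1.2988 bits
D_KL(P||Q) = 0.4818 bits

H(P,Q) = 1.2988 + 0.4818 = 1.7806 bits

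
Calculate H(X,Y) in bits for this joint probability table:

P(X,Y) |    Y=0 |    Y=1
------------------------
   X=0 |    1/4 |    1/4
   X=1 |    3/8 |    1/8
1.9056 bits

Joint entropy is H(X,Y) = -Σ_{x,y} p(x,y) log p(x,y).

Summing over all non-zero entries:
H(X,Y) = -[1/4·log_2(1/4) + 1/4·log_2(1/4) + 3/8·log_2(3/8) + 1/8·log_2(1/8)]
H(X,Y) = 1.9056 bits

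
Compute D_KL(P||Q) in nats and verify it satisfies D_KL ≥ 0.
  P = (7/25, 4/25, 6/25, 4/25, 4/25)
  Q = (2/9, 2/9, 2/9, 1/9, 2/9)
0.0364 nats

KL divergence satisfies the Gibbs inequality: D_KL(P||Q) ≥ 0 for all distributions P, Q.

D_KL(P||Q) = Σ p(x) log(p(x)/q(x))
Term by term:
  x=0: 7/25 × log_e[(7/25)/(2/9)] = 0.0647
  x=1: 4/25 × log_e[(4/25)/(2/9)] = -0.0526
  x=2: 6/25 × log_e[(6/25)/(2/9)] = 0.0185
  x=3: 4/25 × log_e[(4/25)/(1/9)] = 0.0583
  x=4: 4/25 × log_e[(4/25)/(2/9)] = -0.0526
D_KL(P||Q) = 0.0364 nats

D_KL(P||Q) = 0.0364 ≥ 0 ✓

This non-negativity is a fundamental property: relative entropy cannot be negative because it measures how different Q is from P.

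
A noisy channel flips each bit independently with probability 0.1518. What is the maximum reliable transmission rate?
0.3857 bits

For a binary symmetric channel (BSC) with error probability p:
Capacity C = 1 - H(p) bits per symbol

where H(p) = -p log₂(p) - (1-p) log₂(1-p) is the binary entropy function.

H(0.1518) = 0.6143 bits
C = 1 - 0.6143 = 0.3857 bits per symbol

This means we can reliably transmit up to 0.3857 bits of information per channel use.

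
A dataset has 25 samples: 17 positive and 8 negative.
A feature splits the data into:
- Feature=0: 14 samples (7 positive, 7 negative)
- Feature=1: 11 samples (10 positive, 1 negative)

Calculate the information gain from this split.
0.1510 bits

Information Gain = H(Y) - H(Y|Feature)

Before split:
P(positive) = 17/25 = 0.6800
H(Y) = 0.9044 bits

After split:
Feature=0: H = 1.0000 bits (weight = 14/25)
Feature=1: H = 0.4395 bits (weight = 11/25)
H(Y|Feature) = (14/25)×1.0000 + (11/25)×0.4395 = 0.7534 bits

Information Gain = 0.9044 - 0.7534 = 0.1510 bits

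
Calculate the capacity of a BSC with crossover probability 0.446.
0.0084 bits

For a binary symmetric channel (BSC) with error probability p:
Capacity C = 1 - H(p) bits per symbol

where H(p) = -p log₂(p) - (1-p) log₂(1-p) is the binary entropy function.

H(0.446) = 0.9916 bits
C = 1 - 0.9916 = 0.0084 bits per symbol

This means we can reliably transmit up to 0.0084 bits of information per channel use.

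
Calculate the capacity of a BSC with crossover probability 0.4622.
0.0041 bits

For a binary symmetric channel (BSC) with error probability p:
Capacity C = 1 - H(p) bits per symbol

where H(p) = -p log₂(p) - (1-p) log₂(1-p) is the binary entropy function.

H(0.4622) = 0.9959 bits
C = 1 - 0.9959 = 0.0041 bits per symbol

This means we can reliably transmit up to 0.0041 bits of information per channel use.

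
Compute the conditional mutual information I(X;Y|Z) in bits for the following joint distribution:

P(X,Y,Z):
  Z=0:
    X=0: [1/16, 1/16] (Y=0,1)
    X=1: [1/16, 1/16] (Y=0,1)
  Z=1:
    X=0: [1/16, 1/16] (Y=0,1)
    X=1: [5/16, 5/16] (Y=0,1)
0.0000 bits

Conditional mutual information: I(X;Y|Z) = H(X|Z) + H(Y|Z) - H(X,Y|Z)

H(Z) = 0.8113
H(X,Z) = 1.5488 → H(X|Z) = 0.7375
H(Y,Z) = 1.8113 → H(Y|Z) = 1.0000
H(X,Y,Z) = 2.5488 → H(X,Y|Z) = 1.7375

I(X;Y|Z) = 0.7375 + 1.0000 - 1.7375 = 0.0000 bits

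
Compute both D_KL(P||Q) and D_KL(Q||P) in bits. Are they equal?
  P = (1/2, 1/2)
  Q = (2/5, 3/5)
D_KL(P||Q) = 0.0294, D_KL(Q||P) = 0.0290

KL divergence is not symmetric: D_KL(P||Q) ≠ D_KL(Q||P) in general.

D_KL(P||Q) = 0.0294 bits
D_KL(Q||P) = 0.0290 bits

No, they are not equal!

This asymmetry is why KL divergence is not a true distance metric.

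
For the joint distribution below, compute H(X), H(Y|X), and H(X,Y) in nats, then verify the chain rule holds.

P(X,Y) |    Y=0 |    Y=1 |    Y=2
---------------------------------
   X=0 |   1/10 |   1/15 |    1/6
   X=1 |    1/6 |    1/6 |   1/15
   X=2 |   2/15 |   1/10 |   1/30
H(X,Y) = 2.0995, H(X) = 1.0852, H(Y|X) = 1.0143 (all in nats)

Chain rule: H(X,Y) = H(X) + H(Y|X)

Left side — joint entropy directly:
H(X,Y) = -Σ p(x,y) log p(x,y) = 2.0995 nats

Right side — compute H(Y|X) from the conditional distributions:
P(X) = (1/3, 2/5, 4/15), so H(X) = 1.0852 nats
H(Y|X) = Σ_x P(X=x) · H(Y|X=x):
  P(Y|X=0) = (3/10, 1/5, 1/2), H(Y|X=0) = 1.0297, weight P(X=0) = 1/3
  P(Y|X=1) = (5/12, 5/12, 1/6), H(Y|X=1) = 1.0282, weight P(X=1) = 2/5
  P(Y|X=2) = (1/2, 3/8, 1/8), H(Y|X=2) = 0.9743, weight P(X=2) = 4/15
H(Y|X) = 1.0143 nats

H(X) + H(Y|X) = 1.0852 + 1.0143 = 2.0995 nats

Both sides equal 2.0995 nats. ✓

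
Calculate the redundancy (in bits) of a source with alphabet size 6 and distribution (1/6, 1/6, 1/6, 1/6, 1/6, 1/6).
0.0000 bits

Redundancy measures how far a source is from maximum entropy:
R = H_max - H(X)

Maximum entropy for 6 symbols: H_max = log_2(6) = 2.5850 bits
Actual entropy: H(X) = 2.5850 bits
Redundancy: R = 2.5850 - 2.5850 = 0.0000 bits

This redundancy represents potential for compression: the source could be compressed by 0.0000 bits per symbol.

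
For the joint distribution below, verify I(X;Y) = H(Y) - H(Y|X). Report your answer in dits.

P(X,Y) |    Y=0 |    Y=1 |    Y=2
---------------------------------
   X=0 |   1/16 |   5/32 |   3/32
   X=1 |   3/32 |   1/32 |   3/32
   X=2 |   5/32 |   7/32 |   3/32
I(X;Y) = 0.0241 dits

Mutual information has multiple equivalent forms:
- I(X;Y) = H(X) - H(X|Y)
- I(X;Y) = H(Y) - H(Y|X)
- I(X;Y) = H(X) + H(Y) - H(X,Y)

Computing all quantities:
H(X) = 0.4565, H(Y) = 0.4717, H(X,Y) = 0.9041
H(X|Y) = 0.4324, H(Y|X) = 0.4476

Verification:
H(X) - H(X|Y) = 0.4565 - 0.4324 = 0.0241
H(Y) - H(Y|X) = 0.4717 - 0.4476 = 0.0241
H(X) + H(Y) - H(X,Y) = 0.4565 + 0.4717 - 0.9041 = 0.0241

All forms give I(X;Y) = 0.0241 dits. ✓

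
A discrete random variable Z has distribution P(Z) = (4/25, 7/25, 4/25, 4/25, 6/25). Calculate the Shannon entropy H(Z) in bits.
2.2774 bits

Shannon entropy is H(X) = -Σ p(x) log p(x).

For P = (4/25, 7/25, 4/25, 4/25, 6/25):
H = -4/25 × log_2(4/25) -7/25 × log_2(7/25) -4/25 × log_2(4/25) -4/25 × log_2(4/25) -6/25 × log_2(6/25)
H = 2.2774 bits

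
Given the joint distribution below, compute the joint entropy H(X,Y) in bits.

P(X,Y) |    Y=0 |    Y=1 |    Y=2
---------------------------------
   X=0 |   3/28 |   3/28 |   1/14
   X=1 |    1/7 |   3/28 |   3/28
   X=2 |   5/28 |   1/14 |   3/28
3.1151 bits

Joint entropy is H(X,Y) = -Σ_{x,y} p(x,y) log p(x,y).

Summing over all non-zero entries:
H(X,Y) = -[3/28·log_2(3/28) + 3/28·log_2(3/28) + 1/14·log_2(1/14) + 1/7·log_2(1/7) + 3/28·log_2(3/28) + 3/28·log_2(3/28) + 5/28·log_2(5/28) + 1/14·log_2(1/14) + 3/28·log_2(3/28)]
H(X,Y) = 3.1151 bits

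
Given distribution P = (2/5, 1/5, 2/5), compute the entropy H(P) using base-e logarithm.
1.0549 nats

Shannon entropy is H(X) = -Σ p(x) log p(x).

For P = (2/5, 1/5, 2/5):
H = -2/5 × log_e(2/5) -1/5 × log_e(1/5) -2/5 × log_e(2/5)
H = 1.0549 nats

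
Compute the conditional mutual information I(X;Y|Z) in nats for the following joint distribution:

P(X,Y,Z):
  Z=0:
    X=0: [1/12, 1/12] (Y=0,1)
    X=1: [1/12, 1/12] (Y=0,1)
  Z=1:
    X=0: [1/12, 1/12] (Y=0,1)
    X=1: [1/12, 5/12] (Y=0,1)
0.0341 nats

Conditional mutual information: I(X;Y|Z) = H(X|Z) + H(Y|Z) - H(X,Y|Z)

H(Z) = 0.6365
H(X,Z) = 1.2425 → H(X|Z) = 0.6059
H(Y,Z) = 1.2425 → H(Y|Z) = 0.6059
H(X,Y,Z) = 1.8143 → H(X,Y|Z) = 1.1778

I(X;Y|Z) = 0.6059 + 0.6059 - 1.1778 = 0.0341 nats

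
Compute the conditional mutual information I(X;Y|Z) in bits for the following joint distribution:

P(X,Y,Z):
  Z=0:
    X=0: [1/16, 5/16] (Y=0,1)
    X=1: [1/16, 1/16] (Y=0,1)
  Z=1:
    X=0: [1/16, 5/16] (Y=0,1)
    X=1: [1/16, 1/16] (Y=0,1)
0.0738 bits

Conditional mutual information: I(X;Y|Z) = H(X|Z) + H(Y|Z) - H(X,Y|Z)

H(Z) = 1.0000
H(X,Z) = 1.8113 → H(X|Z) = 0.8113
H(Y,Z) = 1.8113 → H(Y|Z) = 0.8113
H(X,Y,Z) = 2.5488 → H(X,Y|Z) = 1.5488

I(X;Y|Z) = 0.8113 + 0.8113 - 1.5488 = 0.0738 bits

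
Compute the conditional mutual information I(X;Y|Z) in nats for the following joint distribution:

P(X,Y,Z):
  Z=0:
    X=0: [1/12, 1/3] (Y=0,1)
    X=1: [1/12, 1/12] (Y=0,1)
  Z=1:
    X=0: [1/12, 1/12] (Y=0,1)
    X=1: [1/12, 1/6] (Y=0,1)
0.0307 nats

Conditional mutual information: I(X;Y|Z) = H(X|Z) + H(Y|Z) - H(X,Y|Z)

H(Z) = 0.6792
H(X,Z) = 1.3086 → H(X|Z) = 0.6294
H(Y,Z) = 1.3086 → H(Y|Z) = 0.6294
H(X,Y,Z) = 1.9073 → H(X,Y|Z) = 1.2281

I(X;Y|Z) = 0.6294 + 0.6294 - 1.2281 = 0.0307 nats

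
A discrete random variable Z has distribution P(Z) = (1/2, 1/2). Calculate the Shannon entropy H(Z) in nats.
0.6931 nats

Shannon entropy is H(X) = -Σ p(x) log p(x).

For P = (1/2, 1/2):
H = -1/2 × log_e(1/2) -1/2 × log_e(1/2)
H = 0.6931 nats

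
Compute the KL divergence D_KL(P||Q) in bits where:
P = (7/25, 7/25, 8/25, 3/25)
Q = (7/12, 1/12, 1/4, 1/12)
0.3702 bits

KL divergence: D_KL(P||Q) = Σ p(x) log(p(x)/q(x))

Computing term by term:
  x=0: 7/25 × log_2[(7/25)/(7/12)] = 7/25 × -1.0589 = -0.2965
  x=1: 7/25 × log_2[(7/25)/(1/12)] = 7/25 × 1.7485 = 0.4896
  x=2: 8/25 × log_2[(8/25)/(1/4)] = 8/25 × 0.3561 = 0.1140
  x=3: 3/25 × log_2[(3/25)/(1/12)] = 3/25 × 0.5261 = 0.0631

D_KL(P||Q) = 0.3702 bits

Note: KL divergence is always non-negative and equals 0 iff P = Q.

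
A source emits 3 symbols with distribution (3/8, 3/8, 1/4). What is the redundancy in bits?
0.0237 bits

Redundancy measures how far a source is from maximum entropy:
R = H_max - H(X)

Maximum entropy for 3 symbols: H_max = log_2(3) = 1.5850 bits
Actual entropy: H(X) = 1.5613 bits
Redundancy: R = 1.5850 - 1.5613 = 0.0237 bits

This redundancy represents potential for compression: the source could be compressed by 0.0237 bits per symbol.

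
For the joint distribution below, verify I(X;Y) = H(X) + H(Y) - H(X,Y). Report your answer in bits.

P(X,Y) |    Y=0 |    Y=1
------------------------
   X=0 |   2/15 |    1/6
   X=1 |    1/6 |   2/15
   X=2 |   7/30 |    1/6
I(X;Y) = 0.0102 bits

Mutual information has multiple equivalent forms:
- I(X;Y) = H(X) - H(X|Y)
- I(X;Y) = H(Y) - H(Y|X)
- I(X;Y) = H(X) + H(Y) - H(X,Y)

Computing all quantities:
H(X) = 1.5710, H(Y) = 0.9968, H(X,Y) = 2.5575
H(X|Y) = 1.5608, H(Y|X) = 0.9866

Verification:
H(X) - H(X|Y) = 1.5710 - 1.5608 = 0.0102
H(Y) - H(Y|X) = 0.9968 - 0.9866 = 0.0102
H(X) + H(Y) - H(X,Y) = 1.5710 + 0.9968 - 2.5575 = 0.0102

All forms give I(X;Y) = 0.0102 bits. ✓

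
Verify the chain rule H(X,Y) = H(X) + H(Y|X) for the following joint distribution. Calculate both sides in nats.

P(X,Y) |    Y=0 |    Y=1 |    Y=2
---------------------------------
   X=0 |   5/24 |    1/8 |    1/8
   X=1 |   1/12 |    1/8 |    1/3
H(X,Y) = 1.6799, H(X) = 0.6897, H(Y|X) = 0.9902 (all in nats)

Chain rule: H(X,Y) = H(X) + H(Y|X)

Left side — joint entropy directly:
H(X,Y) = -Σ p(x,y) log p(x,y) = 1.6799 nats

Right side — compute H(Y|X) from the conditional distributions:
P(X) = (11/24, 13/24), so H(X) = 0.6897 nats
H(Y|X) = Σ_x P(X=x) · H(Y|X=x):
  P(Y|X=0) = (5/11, 3/11, 3/11), H(Y|X=0) = 1.0671, weight P(X=0) = 11/24
  P(Y|X=1) = (2/13, 3/13, 8/13), H(Y|X=1) = 0.9251, weight P(X=1) = 13/24
H(Y|X) = 0.9902 nats

H(X) + H(Y|X) = 0.6897 + 0.9902 = 1.6799 nats

Both sides equal 1.6799 nats. ✓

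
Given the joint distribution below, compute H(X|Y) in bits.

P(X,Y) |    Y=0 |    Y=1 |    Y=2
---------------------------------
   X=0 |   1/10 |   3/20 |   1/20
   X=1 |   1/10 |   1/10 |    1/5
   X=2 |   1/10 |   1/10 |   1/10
1.5029 bits

Using the chain rule: H(X|Y) = H(X,Y) - H(Y)

First, compute H(X,Y) = 3.0842 bits

Marginal P(Y) = (3/10, 7/20, 7/20)
H(Y) = 1.5813 bits

H(X|Y) = H(X,Y) - H(Y) = 3.0842 - 1.5813 = 1.5029 bits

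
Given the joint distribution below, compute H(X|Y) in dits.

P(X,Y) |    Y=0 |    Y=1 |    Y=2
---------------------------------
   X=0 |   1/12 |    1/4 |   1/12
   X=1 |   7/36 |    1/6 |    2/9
0.2732 dits

Using the chain rule: H(X|Y) = H(X,Y) - H(Y)

First, compute H(X,Y) = 0.7435 dits

Marginal P(Y) = (5/18, 5/12, 11/36)
H(Y) = 0.4703 dits

H(X|Y) = H(X,Y) - H(Y) = 0.7435 - 0.4703 = 0.2732 dits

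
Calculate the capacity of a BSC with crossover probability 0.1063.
0.5113 bits

For a binary symmetric channel (BSC) with error probability p:
Capacity C = 1 - H(p) bits per symbol

where H(p) = -p log₂(p) - (1-p) log₂(1-p) is the binary entropy function.

H(0.1063) = 0.4887 bits
C = 1 - 0.4887 = 0.5113 bits per symbol

This means we can reliably transmit up to 0.5113 bits of information per channel use.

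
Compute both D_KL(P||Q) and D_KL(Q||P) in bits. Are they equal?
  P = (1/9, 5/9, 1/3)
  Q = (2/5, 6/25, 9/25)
D_KL(P||Q) = 0.4304, D_KL(Q||P) = 0.4886

KL divergence is not symmetric: D_KL(P||Q) ≠ D_KL(Q||P) in general.

D_KL(P||Q) = 0.4304 bits
D_KL(Q||P) = 0.4886 bits

No, they are not equal!

This asymmetry is why KL divergence is not a true distance metric.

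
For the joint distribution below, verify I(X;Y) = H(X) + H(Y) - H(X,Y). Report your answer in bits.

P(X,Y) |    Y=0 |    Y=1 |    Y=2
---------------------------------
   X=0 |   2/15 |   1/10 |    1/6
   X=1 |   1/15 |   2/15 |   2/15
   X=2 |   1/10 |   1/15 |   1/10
I(X;Y) = 0.0255 bits

Mutual information has multiple equivalent forms:
- I(X;Y) = H(X) - H(X|Y)
- I(X;Y) = H(Y) - H(Y|X)
- I(X;Y) = H(X) + H(Y) - H(X,Y)

Computing all quantities:
H(X) = 1.5656, H(Y) = 1.5710, H(X,Y) = 3.1111
H(X|Y) = 1.5401, H(Y|X) = 1.5455

Verification:
H(X) - H(X|Y) = 1.5656 - 1.5401 = 0.0255
H(Y) - H(Y|X) = 1.5710 - 1.5455 = 0.0255
H(X) + H(Y) - H(X,Y) = 1.5656 + 1.5710 - 3.1111 = 0.0255

All forms give I(X;Y) = 0.0255 bits. ✓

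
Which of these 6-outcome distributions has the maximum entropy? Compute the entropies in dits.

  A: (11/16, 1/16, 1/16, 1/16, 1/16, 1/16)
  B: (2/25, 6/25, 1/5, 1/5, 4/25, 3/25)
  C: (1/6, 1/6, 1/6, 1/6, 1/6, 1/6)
C

For a discrete distribution over n outcomes, entropy is maximized by the uniform distribution.

Computing entropies:
H(A) = 0.4882 dits
H(B) = 0.7539 dits
H(C) = 0.7782 dits

The uniform distribution (where all probabilities equal 1/6) achieves the maximum entropy of log_10(6) = 0.7782 dits.

Distribution C has the highest entropy.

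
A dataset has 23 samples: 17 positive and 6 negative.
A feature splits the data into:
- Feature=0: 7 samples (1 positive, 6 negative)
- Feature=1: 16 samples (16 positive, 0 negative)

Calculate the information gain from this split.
0.6480 bits

Information Gain = H(Y) - H(Y|Feature)

Before split:
P(positive) = 17/23 = 0.7391
H(Y) = 0.8281 bits

After split:
Feature=0: H = 0.5917 bits (weight = 7/23)
Feature=1: H = 0.0000 bits (weight = 16/23)
H(Y|Feature) = (7/23)×0.5917 + (16/23)×0.0000 = 0.1801 bits

Information Gain = 0.8281 - 0.1801 = 0.6480 bits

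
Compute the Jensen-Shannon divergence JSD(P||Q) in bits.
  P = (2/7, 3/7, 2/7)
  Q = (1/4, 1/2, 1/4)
0.0037 bits

Jensen-Shannon divergence is:
JSD(P||Q) = 0.5 × D_KL(P||M) + 0.5 × D_KL(Q||M)
where M = 0.5 × (P + Q) is the mixture distribution.

M = 0.5 × (2/7, 3/7, 2/7) + 0.5 × (1/4, 1/2, 1/4) = (0.267857, 13/28, 0.267857)

D_KL(P||M) = 0.0037 bits
D_KL(Q||M) = 0.0037 bits

JSD(P||Q) = 0.5 × 0.0037 + 0.5 × 0.0037 = 0.0037 bits

Unlike KL divergence, JSD is symmetric and bounded: 0 ≤ JSD ≤ log(2).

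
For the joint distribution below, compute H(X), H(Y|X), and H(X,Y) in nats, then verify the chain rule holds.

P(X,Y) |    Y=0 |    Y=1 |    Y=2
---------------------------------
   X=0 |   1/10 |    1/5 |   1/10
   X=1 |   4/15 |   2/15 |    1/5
H(X,Y) = 1.7254, H(X) = 0.6730, H(Y|X) = 1.0524 (all in nats)

Chain rule: H(X,Y) = H(X) + H(Y|X)

Left side — joint entropy directly:
H(X,Y) = -Σ p(x,y) log p(x,y) = 1.7254 nats

Right side — compute H(Y|X) from the conditional distributions:
P(X) = (2/5, 3/5), so H(X) = 0.6730 nats
H(Y|X) = Σ_x P(X=x) · H(Y|X=x):
  P(Y|X=0) = (1/4, 1/2, 1/4), H(Y|X=0) = 1.0397, weight P(X=0) = 2/5
  P(Y|X=1) = (4/9, 2/9, 1/3), H(Y|X=1) = 1.0609, weight P(X=1) = 3/5
H(Y|X) = 1.0524 nats

H(X) + H(Y|X) = 0.6730 + 1.0524 = 1.7254 nats

Both sides equal 1.7254 nats. ✓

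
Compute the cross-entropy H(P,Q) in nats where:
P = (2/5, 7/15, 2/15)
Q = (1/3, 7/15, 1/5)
1.0097 nats

Cross-entropy: H(P,Q) = -Σ p(x) log q(x)

Alternatively: H(P,Q) = H(P) + D_KL(P||Q)
H(P) = 0.9908 nats
D_KL(P||Q) = 0.0189 nats

H(P,Q) = 0.9908 + 0.0189 = 1.0097 nats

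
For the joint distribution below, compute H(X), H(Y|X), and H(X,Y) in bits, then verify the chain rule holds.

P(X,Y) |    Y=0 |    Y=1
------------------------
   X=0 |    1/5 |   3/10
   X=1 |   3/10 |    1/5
H(X,Y) = 1.9710, H(X) = 1.0000, H(Y|X) = 0.9710 (all in bits)

Chain rule: H(X,Y) = H(X) + H(Y|X)

Left side — joint entropy directly:
H(X,Y) = -Σ p(x,y) log p(x,y) = 1.9710 bits

Right side — compute H(Y|X) from the conditional distributions:
P(X) = (1/2, 1/2), so H(X) = 1.0000 bits
H(Y|X) = Σ_x P(X=x) · H(Y|X=x):
  P(Y|X=0) = (2/5, 3/5), H(Y|X=0) = 0.9710, weight P(X=0) = 1/2
  P(Y|X=1) = (3/5, 2/5), H(Y|X=1) = 0.9710, weight P(X=1) = 1/2
H(Y|X) = 0.9710 bits

H(X) + H(Y|X) = 1.0000 + 0.9710 = 1.9710 bits

Both sides equal 1.9710 bits. ✓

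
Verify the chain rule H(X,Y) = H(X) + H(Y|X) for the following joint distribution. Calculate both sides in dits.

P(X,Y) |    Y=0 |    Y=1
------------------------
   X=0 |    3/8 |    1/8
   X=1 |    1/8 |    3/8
H(X,Y) = 0.5452, H(X) = 0.3010, H(Y|X) = 0.2442 (all in dits)

Chain rule: H(X,Y) = H(X) + H(Y|X)

Left side — joint entropy directly:
H(X,Y) = -Σ p(x,y) log p(x,y) = 0.5452 dits

Right side — compute H(Y|X) from the conditional distributions:
P(X) = (1/2, 1/2), so H(X) = 0.3010 dits
H(Y|X) = Σ_x P(X=x) · H(Y|X=x):
  P(Y|X=0) = (3/4, 1/4), H(Y|X=0) = 0.2442, weight P(X=0) = 1/2
  P(Y|X=1) = (1/4, 3/4), H(Y|X=1) = 0.2442, weight P(X=1) = 1/2
H(Y|X) = 0.2442 dits

H(X) + H(Y|X) = 0.3010 + 0.2442 = 0.5452 dits

Both sides equal 0.5452 dits. ✓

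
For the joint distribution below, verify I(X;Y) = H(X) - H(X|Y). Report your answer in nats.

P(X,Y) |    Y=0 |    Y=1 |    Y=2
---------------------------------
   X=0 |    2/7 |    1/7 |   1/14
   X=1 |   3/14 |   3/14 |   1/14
I(X;Y) = 0.0123 nats

Mutual information has multiple equivalent forms:
- I(X;Y) = H(X) - H(X|Y)
- I(X;Y) = H(Y) - H(Y|X)
- I(X;Y) = H(X) + H(Y) - H(X,Y)

Computing all quantities:
H(X) = 0.6931, H(Y) = 0.9923, H(X,Y) = 1.6731
H(X|Y) = 0.6808, H(Y|X) = 0.9800

Verification:
H(X) - H(X|Y) = 0.6931 - 0.6808 = 0.0123
H(Y) - H(Y|X) = 0.9923 - 0.9800 = 0.0123
H(X) + H(Y) - H(X,Y) = 0.6931 + 0.9923 - 1.6731 = 0.0123

All forms give I(X;Y) = 0.0123 nats. ✓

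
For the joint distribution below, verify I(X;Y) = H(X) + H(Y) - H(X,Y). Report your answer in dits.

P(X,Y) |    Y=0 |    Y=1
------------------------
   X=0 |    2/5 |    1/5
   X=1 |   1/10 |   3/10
I(X;Y) = 0.0375 dits

Mutual information has multiple equivalent forms:
- I(X;Y) = H(X) - H(X|Y)
- I(X;Y) = H(Y) - H(Y|X)
- I(X;Y) = H(X) + H(Y) - H(X,Y)

Computing all quantities:
H(X) = 0.2923, H(Y) = 0.3010, H(X,Y) = 0.5558
H(X|Y) = 0.2548, H(Y|X) = 0.2635

Verification:
H(X) - H(X|Y) = 0.2923 - 0.2548 = 0.0375
H(Y) - H(Y|X) = 0.3010 - 0.2635 = 0.0375
H(X) + H(Y) - H(X,Y) = 0.2923 + 0.3010 - 0.5558 = 0.0375

All forms give I(X;Y) = 0.0375 dits. ✓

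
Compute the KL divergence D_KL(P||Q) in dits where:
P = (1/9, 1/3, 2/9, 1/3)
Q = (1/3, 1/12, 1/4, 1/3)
0.1363 dits

KL divergence: D_KL(P||Q) = Σ p(x) log(p(x)/q(x))

Computing term by term:
  x=0: 1/9 × log_10[(1/9)/(1/3)] = 1/9 × -0.4771 = -0.0530
  x=1: 1/3 × log_10[(1/3)/(1/12)] = 1/3 × 0.6021 = 0.2007
  x=2: 2/9 × log_10[(2/9)/(1/4)] = 2/9 × -0.0512 = -0.0114
  x=3: 1/3 × log_10[(1/3)/(1/3)] = 1/3 × 0.0000 = 0.0000

D_KL(P||Q) = 0.1363 dits

Note: KL divergence is always non-negative and equals 0 iff P = Q.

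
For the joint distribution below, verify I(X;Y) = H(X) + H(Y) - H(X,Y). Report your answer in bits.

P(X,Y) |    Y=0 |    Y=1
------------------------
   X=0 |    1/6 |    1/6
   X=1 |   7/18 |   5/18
I(X;Y) = 0.0045 bits

Mutual information has multiple equivalent forms:
- I(X;Y) = H(X) - H(X|Y)
- I(X;Y) = H(Y) - H(Y|X)
- I(X;Y) = H(X) + H(Y) - H(X,Y)

Computing all quantities:
H(X) = 0.9183, H(Y) = 0.9911, H(X,Y) = 1.9049
H(X|Y) = 0.9138, H(Y|X) = 0.9866

Verification:
H(X) - H(X|Y) = 0.9183 - 0.9138 = 0.0045
H(Y) - H(Y|X) = 0.9911 - 0.9866 = 0.0045
H(X) + H(Y) - H(X,Y) = 0.9183 + 0.9911 - 1.9049 = 0.0045

All forms give I(X;Y) = 0.0045 bits. ✓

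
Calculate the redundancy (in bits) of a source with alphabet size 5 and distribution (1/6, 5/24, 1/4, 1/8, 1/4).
0.0446 bits

Redundancy measures how far a source is from maximum entropy:
R = H_max - H(X)

Maximum entropy for 5 symbols: H_max = log_2(5) = 2.3219 bits
Actual entropy: H(X) = 2.2773 bits
Redundancy: R = 2.3219 - 2.2773 = 0.0446 bits

This redundancy represents potential for compression: the source could be compressed by 0.0446 bits per symbol.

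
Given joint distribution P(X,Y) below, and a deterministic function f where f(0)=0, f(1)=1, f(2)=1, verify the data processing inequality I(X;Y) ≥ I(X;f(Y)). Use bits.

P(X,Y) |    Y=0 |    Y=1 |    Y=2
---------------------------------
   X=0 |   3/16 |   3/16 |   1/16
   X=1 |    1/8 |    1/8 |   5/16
I(X;Y) = 0.1381, I(X;f(Y)) = 0.0351, inequality holds: 0.1381 ≥ 0.0351

Data Processing Inequality: For any Markov chain X → Y → Z, we have I(X;Y) ≥ I(X;Z).

Here Z = f(Y) is a deterministic function of Y, forming X → Y → Z.

Original I(X;Y) = 0.1381 bits

After applying f:
P(X,Z) where Z=f(Y):
- P(X,Z=0) = P(X,Y=0)
- P(X,Z=1) = P(X,Y=1) + P(X,Y=2)

I(X;Z) = I(X;f(Y)) = 0.0351 bits

Verification: 0.1381 ≥ 0.0351 ✓

Information cannot be created by processing; the function f can only lose information about X.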